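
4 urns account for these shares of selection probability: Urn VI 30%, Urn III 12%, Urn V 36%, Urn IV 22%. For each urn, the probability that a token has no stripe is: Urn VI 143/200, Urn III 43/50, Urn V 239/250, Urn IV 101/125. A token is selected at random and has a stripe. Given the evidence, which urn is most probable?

Urn VI

Taking complements, P(striped | each) = Urn VI 0.285, Urn III 0.14, Urn V 0.044, Urn IV 0.192.
Unnormalized posteriors (prior × likelihood):
  Urn VI: 0.3 × 0.285 = 0.0855
  Urn III: 0.12 × 0.14 = 0.0168
  Urn V: 0.36 × 0.044 = 0.01584
  Urn IV: 0.22 × 0.192 = 0.04224
Total = 0.16038.
Largest term belongs to Urn VI, so Urn VI is most probable.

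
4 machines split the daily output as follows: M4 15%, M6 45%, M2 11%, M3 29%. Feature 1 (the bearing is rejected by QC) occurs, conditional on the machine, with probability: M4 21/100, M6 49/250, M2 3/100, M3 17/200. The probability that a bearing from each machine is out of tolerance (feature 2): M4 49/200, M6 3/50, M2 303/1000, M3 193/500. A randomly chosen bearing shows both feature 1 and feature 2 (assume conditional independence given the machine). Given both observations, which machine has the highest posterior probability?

M3

By Bayes' rule, posterior ∝ prior × likelihood:
  M4: 0.15 × 0.21 × 0.245 = 0.0077175
  M6: 0.45 × 0.196 × 0.06 = 0.005292
  M2: 0.11 × 0.03 × 0.303 = 0.0009999
  M3: 0.29 × 0.085 × 0.386 = 0.0095149
Total = 0.0235243.
Largest term belongs to M3, so M3 is most probable.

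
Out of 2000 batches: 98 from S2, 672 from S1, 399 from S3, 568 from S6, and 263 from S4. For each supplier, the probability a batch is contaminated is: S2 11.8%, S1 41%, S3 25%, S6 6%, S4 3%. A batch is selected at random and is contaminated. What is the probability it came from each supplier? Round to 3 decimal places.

Prior × likelihood for each hypothesis:
  S2: 0.049 × 0.118 = 0.005782
  S1: 0.336 × 0.41 = 0.13776
  S3: 0.1995 × 0.25 = 0.049875
  S6: 0.284 × 0.06 = 0.01704
  S4: 0.1315 × 0.03 = 0.003945
Sum = 0.214402.
P(S2 | contaminated) = 0.005782/0.214402 ≈ 0.027
P(S1 | contaminated) = 0.13776/0.214402 ≈ 0.643
P(S3 | contaminated) = 0.049875/0.214402 ≈ 0.233
P(S6 | contaminated) = 0.01704/0.214402 ≈ 0.079
P(S4 | contaminated) = 0.003945/0.214402 ≈ 0.018

S2 0.027, S1 0.643, S3 0.233, S6 0.079, S4 0.018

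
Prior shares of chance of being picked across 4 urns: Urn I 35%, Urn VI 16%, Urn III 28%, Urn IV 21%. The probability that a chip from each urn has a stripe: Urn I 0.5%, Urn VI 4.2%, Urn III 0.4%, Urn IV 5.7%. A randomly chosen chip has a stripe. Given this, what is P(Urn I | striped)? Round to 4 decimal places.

0.0812

Prior × likelihood for each hypothesis:
  Urn I: 0.35 × 0.005 = 0.00175
  Urn VI: 0.16 × 0.042 = 0.00672
  Urn III: 0.28 × 0.004 = 0.00112
  Urn IV: 0.21 × 0.057 = 0.01197
Total = 0.02156.
P(Urn I | evidence) = 0.00175 / 0.02156 ≈ 0.0812.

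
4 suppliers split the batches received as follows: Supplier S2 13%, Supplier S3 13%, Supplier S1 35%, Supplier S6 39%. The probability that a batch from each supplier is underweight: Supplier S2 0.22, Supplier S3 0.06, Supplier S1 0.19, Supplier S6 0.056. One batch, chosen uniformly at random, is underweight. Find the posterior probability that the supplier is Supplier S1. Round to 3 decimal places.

Prior × likelihood for each hypothesis:
  Supplier S2: 0.13 × 0.22 = 0.0286
  Supplier S3: 0.13 × 0.06 = 0.0078
  Supplier S1: 0.35 × 0.19 = 0.0665
  Supplier S6: 0.39 × 0.056 = 0.02184
Total = 0.12474.
P(Supplier S1 | evidence) = 0.0665 / 0.12474 ≈ 0.533.

0.533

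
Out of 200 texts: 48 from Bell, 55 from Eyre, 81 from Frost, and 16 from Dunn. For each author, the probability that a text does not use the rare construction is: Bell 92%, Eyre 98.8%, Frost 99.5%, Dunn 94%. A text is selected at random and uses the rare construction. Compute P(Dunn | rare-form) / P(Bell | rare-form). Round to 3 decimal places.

0.250

Taking complements, P(rare-form | each) = Bell 0.08, Eyre 0.012, Frost 0.005, Dunn 0.06.
Prior × likelihood for each hypothesis:
  Bell: 0.24 × 0.08 = 0.0192
  Eyre: 0.275 × 0.012 = 0.0033
  Frost: 0.405 × 0.005 = 0.002025
  Dunn: 0.08 × 0.06 = 0.0048
Sum = 0.029325.
The ratio is 0.0048 / 0.0192 (the normalizer cancels) = 0.250.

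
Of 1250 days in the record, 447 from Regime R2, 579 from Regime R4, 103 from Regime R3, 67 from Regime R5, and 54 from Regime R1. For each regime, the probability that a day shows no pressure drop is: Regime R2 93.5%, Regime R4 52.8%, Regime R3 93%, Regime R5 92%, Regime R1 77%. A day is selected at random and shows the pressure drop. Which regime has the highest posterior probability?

Regime R4

Taking complements, P(drop | each) = Regime R2 0.065, Regime R4 0.472, Regime R3 0.07, Regime R5 0.08, Regime R1 0.23.
Unnormalized posteriors (prior × likelihood):
  Regime R2: 0.3576 × 0.065 = 0.023244
  Regime R4: 0.4632 × 0.472 = 0.2186304
  Regime R3: 0.0824 × 0.07 = 0.005768
  Regime R5: 0.0536 × 0.08 = 0.004288
  Regime R1: 0.0432 × 0.23 = 0.009936
Sum = 0.2618664.
Largest term belongs to Regime R4, so Regime R4 is most probable.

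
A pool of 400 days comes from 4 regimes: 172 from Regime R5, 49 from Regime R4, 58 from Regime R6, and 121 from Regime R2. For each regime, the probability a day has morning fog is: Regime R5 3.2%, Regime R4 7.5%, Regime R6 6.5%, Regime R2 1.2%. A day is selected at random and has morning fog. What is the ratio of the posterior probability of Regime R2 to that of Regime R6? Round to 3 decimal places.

Prior × likelihood for each hypothesis:
  Regime R5: 0.43 × 0.032 = 0.01376
  Regime R4: 0.1225 × 0.075 = 0.0091875
  Regime R6: 0.145 × 0.065 = 0.009425
  Regime R2: 0.3025 × 0.012 = 0.00363
Total = 0.0360025.
The ratio is 0.00363 / 0.009425 (the normalizer cancels) = 0.385.

0.385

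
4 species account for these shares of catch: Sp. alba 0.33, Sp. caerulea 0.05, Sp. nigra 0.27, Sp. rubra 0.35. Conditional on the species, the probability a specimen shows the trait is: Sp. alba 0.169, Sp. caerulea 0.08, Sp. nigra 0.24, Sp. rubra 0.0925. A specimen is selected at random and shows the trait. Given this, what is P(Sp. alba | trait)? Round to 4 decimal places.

Prior × likelihood for each hypothesis:
  Sp. alba: 0.33 × 0.169 = 0.05577
  Sp. caerulea: 0.05 × 0.08 = 0.004
  Sp. nigra: 0.27 × 0.24 = 0.0648
  Sp. rubra: 0.35 × 0.0925 = 0.032375
Total = 0.156945.
P(Sp. alba | evidence) = 0.05577 / 0.156945 ≈ 0.3553.

0.3553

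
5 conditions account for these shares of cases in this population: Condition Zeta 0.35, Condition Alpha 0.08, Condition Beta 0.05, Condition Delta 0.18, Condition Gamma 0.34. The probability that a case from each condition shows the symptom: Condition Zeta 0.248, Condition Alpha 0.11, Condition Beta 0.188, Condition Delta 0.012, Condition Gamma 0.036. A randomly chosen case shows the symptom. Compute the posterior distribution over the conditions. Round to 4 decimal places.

Condition Zeta 0.7270, Condition Alpha 0.0737, Condition Beta 0.0787, Condition Delta 0.0181, Condition Gamma 0.1025

Compute prior × likelihood for every hypothesis:
  Condition Zeta: 0.35 × 0.248 = 0.0868
  Condition Alpha: 0.08 × 0.11 = 0.0088
  Condition Beta: 0.05 × 0.188 = 0.0094
  Condition Delta: 0.18 × 0.012 = 0.00216
  Condition Gamma: 0.34 × 0.036 = 0.01224
Sum = 0.1194.
P(Condition Zeta | symptomatic) = 0.0868/0.1194 ≈ 0.7270
P(Condition Alpha | symptomatic) = 0.0088/0.1194 ≈ 0.0737
P(Condition Beta | symptomatic) = 0.0094/0.1194 ≈ 0.0787
P(Condition Delta | symptomatic) = 0.00216/0.1194 ≈ 0.0181
P(Condition Gamma | symptomatic) = 0.01224/0.1194 ≈ 0.1025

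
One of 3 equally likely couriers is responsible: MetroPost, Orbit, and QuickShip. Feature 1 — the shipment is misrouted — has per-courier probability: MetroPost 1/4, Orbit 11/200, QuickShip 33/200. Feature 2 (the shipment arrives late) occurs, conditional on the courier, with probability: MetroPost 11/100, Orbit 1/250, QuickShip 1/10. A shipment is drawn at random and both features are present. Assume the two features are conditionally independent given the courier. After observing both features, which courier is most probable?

MetroPost

With a uniform prior (1/3 each), posterior ∝ likelihood:
  MetroPost: 0.25 × 0.11 = 0.0275
  Orbit: 0.055 × 0.004 = 0.00022
  QuickShip: 0.165 × 0.1 = 0.0165
Total = 0.04422.
Largest term belongs to MetroPost, so MetroPost is most probable.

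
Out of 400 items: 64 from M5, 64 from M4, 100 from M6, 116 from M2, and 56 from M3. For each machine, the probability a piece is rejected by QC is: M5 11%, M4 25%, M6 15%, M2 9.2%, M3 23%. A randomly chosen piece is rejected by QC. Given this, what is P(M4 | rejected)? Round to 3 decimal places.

0.260

By Bayes' rule, posterior ∝ prior × likelihood:
  M5: 0.16 × 0.11 = 0.0176
  M4: 0.16 × 0.25 = 0.04
  M6: 0.25 × 0.15 = 0.0375
  M2: 0.29 × 0.092 = 0.02668
  M3: 0.14 × 0.23 = 0.0322
Normalizing constant = 0.15398.
P(M4 | evidence) = 0.04 / 0.15398 ≈ 0.260.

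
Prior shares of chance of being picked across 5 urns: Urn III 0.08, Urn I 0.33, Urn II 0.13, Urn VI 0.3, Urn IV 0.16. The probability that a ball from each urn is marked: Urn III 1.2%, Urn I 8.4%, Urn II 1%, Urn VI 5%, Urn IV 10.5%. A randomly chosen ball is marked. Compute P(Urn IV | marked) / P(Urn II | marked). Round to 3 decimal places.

12.923

Unnormalized posteriors (prior × likelihood):
  Urn III: 0.08 × 0.012 = 0.00096
  Urn I: 0.33 × 0.084 = 0.02772
  Urn II: 0.13 × 0.01 = 0.0013
  Urn VI: 0.3 × 0.05 = 0.015
  Urn IV: 0.16 × 0.105 = 0.0168
Sum = 0.06178.
The ratio is 0.0168 / 0.0013 (the normalizer cancels) = 12.923.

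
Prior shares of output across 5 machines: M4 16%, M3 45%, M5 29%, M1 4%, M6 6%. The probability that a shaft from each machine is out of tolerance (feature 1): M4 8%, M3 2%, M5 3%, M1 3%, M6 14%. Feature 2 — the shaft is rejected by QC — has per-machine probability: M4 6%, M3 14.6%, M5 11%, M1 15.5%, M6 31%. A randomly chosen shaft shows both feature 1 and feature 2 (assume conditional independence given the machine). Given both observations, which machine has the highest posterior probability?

M6

Prior × likelihood for each hypothesis:
  M4: 0.16 × 0.08 × 0.06 = 0.000768
  M3: 0.45 × 0.02 × 0.146 = 0.001314
  M5: 0.29 × 0.03 × 0.11 = 0.000957
  M1: 0.04 × 0.03 × 0.155 = 0.000186
  M6: 0.06 × 0.14 × 0.31 = 0.002604
Sum = 0.005829.
Largest term belongs to M6, so M6 is most probable.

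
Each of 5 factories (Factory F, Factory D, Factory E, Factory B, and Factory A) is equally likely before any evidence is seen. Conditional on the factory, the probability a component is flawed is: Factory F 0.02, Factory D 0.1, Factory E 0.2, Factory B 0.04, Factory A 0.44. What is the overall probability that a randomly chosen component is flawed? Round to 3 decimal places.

Since the prior is uniform, the posterior is proportional to the likelihood:
  Factory F: 0.02
  Factory D: 0.1
  Factory E: 0.2
  Factory B: 0.04
  Factory A: 0.44
P(flawed) = (1/5) × (0.02 + 0.1 + 0.2 + 0.04 + 0.44) = 0.8/5 ≈ 0.160.

0.160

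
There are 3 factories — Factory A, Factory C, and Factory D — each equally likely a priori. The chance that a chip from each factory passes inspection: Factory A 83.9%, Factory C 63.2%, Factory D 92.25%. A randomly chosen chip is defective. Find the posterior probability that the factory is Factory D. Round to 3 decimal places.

0.128

Taking complements, P(defective | each) = Factory A 0.161, Factory C 0.368, Factory D 0.0775.
Since the prior is uniform, the posterior is proportional to the likelihood:
  Factory A: 0.161
  Factory C: 0.368
  Factory D: 0.0775
Total = 0.6065.
P(Factory D | evidence) = 0.0775 / 0.6065 ≈ 0.128.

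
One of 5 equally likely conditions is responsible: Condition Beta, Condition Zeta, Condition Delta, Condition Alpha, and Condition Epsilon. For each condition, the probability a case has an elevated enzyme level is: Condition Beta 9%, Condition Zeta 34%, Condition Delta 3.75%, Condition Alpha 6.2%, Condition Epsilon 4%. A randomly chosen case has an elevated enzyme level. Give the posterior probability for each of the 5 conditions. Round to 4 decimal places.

Since the prior is uniform, the posterior is proportional to the likelihood:
  Condition Beta: 0.09
  Condition Zeta: 0.34
  Condition Delta: 0.0375
  Condition Alpha: 0.062
  Condition Epsilon: 0.04
Sum = 0.5695.
P(Condition Beta | elevated) = 0.09/0.5695 ≈ 0.1580
P(Condition Zeta | elevated) = 0.34/0.5695 ≈ 0.5970
P(Condition Delta | elevated) = 0.0375/0.5695 ≈ 0.0658
P(Condition Alpha | elevated) = 0.062/0.5695 ≈ 0.1089
P(Condition Epsilon | elevated) = 0.04/0.5695 ≈ 0.0702

Condition Beta 0.1580, Condition Zeta 0.5970, Condition Delta 0.0658, Condition Alpha 0.1089, Condition Epsilon 0.0702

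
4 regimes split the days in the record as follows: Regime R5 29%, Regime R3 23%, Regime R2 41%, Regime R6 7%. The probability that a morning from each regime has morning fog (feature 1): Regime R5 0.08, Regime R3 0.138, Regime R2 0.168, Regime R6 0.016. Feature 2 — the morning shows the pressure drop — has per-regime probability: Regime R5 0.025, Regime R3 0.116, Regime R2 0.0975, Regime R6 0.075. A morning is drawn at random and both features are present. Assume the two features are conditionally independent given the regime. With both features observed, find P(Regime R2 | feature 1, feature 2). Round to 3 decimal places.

Prior × likelihood for each hypothesis:
  Regime R5: 0.29 × 0.08 × 0.025 = 0.00058
  Regime R3: 0.23 × 0.138 × 0.116 = 0.00368184
  Regime R2: 0.41 × 0.168 × 0.0975 = 0.0067158
  Regime R6: 0.07 × 0.016 × 0.075 = 0.000084
Normalizing constant = 0.01106164.
P(Regime R2 | evidence) = 0.0067158 / 0.01106164 ≈ 0.607.

0.607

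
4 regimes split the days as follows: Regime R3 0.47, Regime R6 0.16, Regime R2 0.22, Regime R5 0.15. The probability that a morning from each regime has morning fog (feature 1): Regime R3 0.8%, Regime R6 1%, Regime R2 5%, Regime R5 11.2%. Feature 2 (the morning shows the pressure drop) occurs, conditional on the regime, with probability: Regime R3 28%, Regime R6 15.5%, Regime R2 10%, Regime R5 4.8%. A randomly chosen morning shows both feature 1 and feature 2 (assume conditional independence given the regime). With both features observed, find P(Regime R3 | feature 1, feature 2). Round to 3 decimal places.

0.328

Unnormalized posteriors (prior × likelihood):
  Regime R3: 0.47 × 0.008 × 0.28 = 0.0010528
  Regime R6: 0.16 × 0.01 × 0.155 = 0.000248
  Regime R2: 0.22 × 0.05 × 0.1 = 0.0011
  Regime R5: 0.15 × 0.112 × 0.048 = 0.0008064
Total = 0.0032072.
P(Regime R3 | evidence) = 0.0010528 / 0.0032072 ≈ 0.328.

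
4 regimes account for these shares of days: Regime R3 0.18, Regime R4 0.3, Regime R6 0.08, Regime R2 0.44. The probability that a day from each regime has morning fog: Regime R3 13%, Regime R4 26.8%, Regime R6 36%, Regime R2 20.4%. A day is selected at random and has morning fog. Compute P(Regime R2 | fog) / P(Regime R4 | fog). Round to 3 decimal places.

1.116

Unnormalized posteriors (prior × likelihood):
  Regime R3: 0.18 × 0.13 = 0.0234
  Regime R4: 0.3 × 0.268 = 0.0804
  Regime R6: 0.08 × 0.36 = 0.0288
  Regime R2: 0.44 × 0.204 = 0.08976
Total = 0.22236.
The ratio is 0.08976 / 0.0804 (the normalizer cancels) = 1.116.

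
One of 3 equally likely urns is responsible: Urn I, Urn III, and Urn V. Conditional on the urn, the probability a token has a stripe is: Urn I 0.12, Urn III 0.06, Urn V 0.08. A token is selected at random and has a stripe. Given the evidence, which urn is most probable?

With a uniform prior (1/3 each), posterior ∝ likelihood:
  Urn I: 0.12
  Urn III: 0.06
  Urn V: 0.08
Sum = 0.26.
Largest term belongs to Urn I, so Urn I is most probable.

Urn I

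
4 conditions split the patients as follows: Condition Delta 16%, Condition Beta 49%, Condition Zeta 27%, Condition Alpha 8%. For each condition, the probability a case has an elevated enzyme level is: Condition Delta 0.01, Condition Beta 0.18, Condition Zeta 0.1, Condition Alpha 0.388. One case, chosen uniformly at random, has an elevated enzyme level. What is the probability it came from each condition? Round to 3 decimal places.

Compute prior × likelihood for every hypothesis:
  Condition Delta: 0.16 × 0.01 = 0.0016
  Condition Beta: 0.49 × 0.18 = 0.0882
  Condition Zeta: 0.27 × 0.1 = 0.027
  Condition Alpha: 0.08 × 0.388 = 0.03104
Normalizing constant = 0.14784.
P(Condition Delta | elevated) = 0.0016/0.14784 ≈ 0.011
P(Condition Beta | elevated) = 0.0882/0.14784 ≈ 0.597
P(Condition Zeta | elevated) = 0.027/0.14784 ≈ 0.183
P(Condition Alpha | elevated) = 0.03104/0.14784 ≈ 0.210

Condition Delta 0.011, Condition Beta 0.597, Condition Zeta 0.183, Condition Alpha 0.210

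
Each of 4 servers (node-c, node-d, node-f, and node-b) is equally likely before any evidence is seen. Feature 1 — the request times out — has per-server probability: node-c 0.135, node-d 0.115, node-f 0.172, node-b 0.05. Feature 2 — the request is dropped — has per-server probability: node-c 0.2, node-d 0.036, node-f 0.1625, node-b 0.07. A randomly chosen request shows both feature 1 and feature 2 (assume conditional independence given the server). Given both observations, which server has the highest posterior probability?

node-f

Since the prior is uniform, the posterior is proportional to the likelihood:
  node-c: 0.135 × 0.2 = 0.027
  node-d: 0.115 × 0.036 = 0.00414
  node-f: 0.172 × 0.1625 = 0.02795
  node-b: 0.05 × 0.07 = 0.0035
Sum = 0.06259.
Largest term belongs to node-f, so node-f is most probable.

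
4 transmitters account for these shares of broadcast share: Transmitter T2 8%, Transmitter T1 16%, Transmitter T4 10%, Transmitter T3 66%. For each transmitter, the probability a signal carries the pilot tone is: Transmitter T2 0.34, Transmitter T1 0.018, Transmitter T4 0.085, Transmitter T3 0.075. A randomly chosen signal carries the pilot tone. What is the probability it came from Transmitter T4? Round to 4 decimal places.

Compute prior × likelihood for every hypothesis:
  Transmitter T2: 0.08 × 0.34 = 0.0272
  Transmitter T1: 0.16 × 0.018 = 0.00288
  Transmitter T4: 0.1 × 0.085 = 0.0085
  Transmitter T3: 0.66 × 0.075 = 0.0495
Normalizing constant = 0.08808.
P(Transmitter T4 | evidence) = 0.0085 / 0.08808 ≈ 0.0965.

0.0965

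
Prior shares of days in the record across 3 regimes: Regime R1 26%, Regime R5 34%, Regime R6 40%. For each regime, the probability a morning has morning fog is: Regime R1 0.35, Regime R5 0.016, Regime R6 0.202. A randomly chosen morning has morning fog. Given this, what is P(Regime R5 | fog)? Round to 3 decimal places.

0.031

Compute prior × likelihood for every hypothesis:
  Regime R1: 0.26 × 0.35 = 0.091
  Regime R5: 0.34 × 0.016 = 0.00544
  Regime R6: 0.4 × 0.202 = 0.0808
Normalizing constant = 0.17724.
P(Regime R5 | evidence) = 0.00544 / 0.17724 ≈ 0.031.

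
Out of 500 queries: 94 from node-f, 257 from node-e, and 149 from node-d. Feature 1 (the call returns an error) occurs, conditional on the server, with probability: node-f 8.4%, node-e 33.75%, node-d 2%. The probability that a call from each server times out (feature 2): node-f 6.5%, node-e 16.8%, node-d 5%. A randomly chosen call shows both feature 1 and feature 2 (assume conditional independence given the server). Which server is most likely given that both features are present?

Compute prior × likelihood for every hypothesis:
  node-f: 0.188 × 0.084 × 0.065 = 0.00102648
  node-e: 0.514 × 0.3375 × 0.168 = 0.0291438
  node-d: 0.298 × 0.02 × 0.05 = 0.000298
Total = 0.03046828.
Largest term belongs to node-e, so node-e is most probable.

node-e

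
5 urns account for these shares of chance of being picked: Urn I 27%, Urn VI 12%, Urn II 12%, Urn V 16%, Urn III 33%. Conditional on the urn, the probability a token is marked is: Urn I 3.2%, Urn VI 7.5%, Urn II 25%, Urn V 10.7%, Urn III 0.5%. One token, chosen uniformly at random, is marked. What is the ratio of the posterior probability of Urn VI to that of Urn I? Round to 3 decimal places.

By Bayes' rule, posterior ∝ prior × likelihood:
  Urn I: 0.27 × 0.032 = 0.00864
  Urn VI: 0.12 × 0.075 = 0.009
  Urn II: 0.12 × 0.25 = 0.03
  Urn V: 0.16 × 0.107 = 0.01712
  Urn III: 0.33 × 0.005 = 0.00165
Total = 0.06641.
The ratio is 0.009 / 0.00864 (the normalizer cancels) = 1.042.

1.042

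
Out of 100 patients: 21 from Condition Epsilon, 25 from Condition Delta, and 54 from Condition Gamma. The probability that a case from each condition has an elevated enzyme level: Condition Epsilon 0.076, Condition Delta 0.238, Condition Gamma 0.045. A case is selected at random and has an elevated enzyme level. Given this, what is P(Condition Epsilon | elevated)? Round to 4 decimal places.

Prior × likelihood for each hypothesis:
  Condition Epsilon: 0.21 × 0.076 = 0.01596
  Condition Delta: 0.25 × 0.238 = 0.0595
  Condition Gamma: 0.54 × 0.045 = 0.0243
Total = 0.09976.
P(Condition Epsilon | evidence) = 0.01596 / 0.09976 ≈ 0.1600.

0.1600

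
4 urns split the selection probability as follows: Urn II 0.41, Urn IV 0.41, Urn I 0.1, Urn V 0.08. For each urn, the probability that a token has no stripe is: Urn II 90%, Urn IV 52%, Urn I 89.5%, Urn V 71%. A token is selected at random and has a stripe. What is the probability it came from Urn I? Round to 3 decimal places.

0.039

Taking complements, P(striped | each) = Urn II 0.1, Urn IV 0.48, Urn I 0.105, Urn V 0.29.
Unnormalized posteriors (prior × likelihood):
  Urn II: 0.41 × 0.1 = 0.041
  Urn IV: 0.41 × 0.48 = 0.1968
  Urn I: 0.1 × 0.105 = 0.0105
  Urn V: 0.08 × 0.29 = 0.0232
Sum = 0.2715.
P(Urn I | evidence) = 0.0105 / 0.2715 ≈ 0.039.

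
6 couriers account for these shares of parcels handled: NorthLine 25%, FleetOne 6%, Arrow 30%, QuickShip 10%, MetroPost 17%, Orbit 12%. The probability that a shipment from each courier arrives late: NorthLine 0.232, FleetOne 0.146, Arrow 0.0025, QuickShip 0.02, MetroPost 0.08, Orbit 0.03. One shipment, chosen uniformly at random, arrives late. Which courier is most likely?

NorthLine

Unnormalized posteriors (prior × likelihood):
  NorthLine: 0.25 × 0.232 = 0.058
  FleetOne: 0.06 × 0.146 = 0.00876
  Arrow: 0.3 × 0.0025 = 0.00075
  QuickShip: 0.1 × 0.02 = 0.002
  MetroPost: 0.17 × 0.08 = 0.0136
  Orbit: 0.12 × 0.03 = 0.0036
Total = 0.08671.
Largest term belongs to NorthLine, so NorthLine is most probable.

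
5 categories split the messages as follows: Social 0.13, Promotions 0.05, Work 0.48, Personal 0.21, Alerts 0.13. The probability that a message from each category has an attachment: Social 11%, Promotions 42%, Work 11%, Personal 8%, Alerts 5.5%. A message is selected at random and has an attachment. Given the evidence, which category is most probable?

Prior × likelihood for each hypothesis:
  Social: 0.13 × 0.11 = 0.0143
  Promotions: 0.05 × 0.42 = 0.021
  Work: 0.48 × 0.11 = 0.0528
  Personal: 0.21 × 0.08 = 0.0168
  Alerts: 0.13 × 0.055 = 0.00715
Total = 0.11205.
Largest term belongs to Work, so Work is most probable.

Work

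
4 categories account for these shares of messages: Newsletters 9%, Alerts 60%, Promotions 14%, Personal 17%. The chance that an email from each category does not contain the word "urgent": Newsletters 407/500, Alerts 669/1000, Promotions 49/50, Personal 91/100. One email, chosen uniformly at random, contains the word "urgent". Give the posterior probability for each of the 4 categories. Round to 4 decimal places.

Newsletters 0.0717, Alerts 0.8508, Promotions 0.0120, Personal 0.0655

Taking complements, P(urgent-flag | each) = Newsletters 0.186, Alerts 0.331, Promotions 0.02, Personal 0.09.
By Bayes' rule, posterior ∝ prior × likelihood:
  Newsletters: 0.09 × 0.186 = 0.01674
  Alerts: 0.6 × 0.331 = 0.1986
  Promotions: 0.14 × 0.02 = 0.0028
  Personal: 0.17 × 0.09 = 0.0153
Normalizing constant = 0.23344.
P(Newsletters | urgent-flag) = 0.01674/0.23344 ≈ 0.0717
P(Alerts | urgent-flag) = 0.1986/0.23344 ≈ 0.8508
P(Promotions | urgent-flag) = 0.0028/0.23344 ≈ 0.0120
P(Personal | urgent-flag) = 0.0153/0.23344 ≈ 0.0655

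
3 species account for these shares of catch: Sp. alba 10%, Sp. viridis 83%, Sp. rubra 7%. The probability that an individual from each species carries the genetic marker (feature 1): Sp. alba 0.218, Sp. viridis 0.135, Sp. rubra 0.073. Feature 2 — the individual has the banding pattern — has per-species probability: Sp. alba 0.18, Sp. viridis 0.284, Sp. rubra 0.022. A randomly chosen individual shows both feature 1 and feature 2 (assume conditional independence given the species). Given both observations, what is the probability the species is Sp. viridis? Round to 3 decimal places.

Unnormalized posteriors (prior × likelihood):
  Sp. alba: 0.1 × 0.218 × 0.18 = 0.003924
  Sp. viridis: 0.83 × 0.135 × 0.284 = 0.0318222
  Sp. rubra: 0.07 × 0.073 × 0.022 = 0.00011242
Sum = 0.03585862.
P(Sp. viridis | evidence) = 0.0318222 / 0.03585862 ≈ 0.887.

0.887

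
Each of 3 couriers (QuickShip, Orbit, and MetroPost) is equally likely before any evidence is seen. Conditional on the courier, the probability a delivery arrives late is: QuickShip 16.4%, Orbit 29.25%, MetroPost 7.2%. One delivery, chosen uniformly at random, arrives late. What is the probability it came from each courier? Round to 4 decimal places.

QuickShip 0.3103, Orbit 0.5535, MetroPost 0.1362

Since the prior is uniform, the posterior is proportional to the likelihood:
  QuickShip: 0.164
  Orbit: 0.2925
  MetroPost: 0.072
Sum = 0.5285.
P(QuickShip | late) = 0.164/0.5285 ≈ 0.3103
P(Orbit | late) = 0.2925/0.5285 ≈ 0.5535
P(MetroPost | late) = 0.072/0.5285 ≈ 0.1362
(Check: 0.3103+0.5535+0.1362 = 1.0000.)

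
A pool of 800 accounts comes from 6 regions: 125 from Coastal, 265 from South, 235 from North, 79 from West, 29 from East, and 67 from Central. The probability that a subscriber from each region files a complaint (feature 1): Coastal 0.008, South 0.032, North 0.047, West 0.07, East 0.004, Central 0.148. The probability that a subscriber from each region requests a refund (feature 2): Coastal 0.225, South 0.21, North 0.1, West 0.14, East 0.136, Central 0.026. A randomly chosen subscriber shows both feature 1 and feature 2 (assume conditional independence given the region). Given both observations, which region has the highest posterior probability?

South

Unnormalized posteriors (prior × likelihood):
  Coastal: 0.15625 × 0.008 × 0.225 = 0.00028125
  South: 0.33125 × 0.032 × 0.21 = 0.002226
  North: 0.29375 × 0.047 × 0.1 = 0.001380625
  West: 0.09875 × 0.07 × 0.14 = 0.00096775
  East: 0.03625 × 0.004 × 0.136 = 0.00001972
  Central: 0.08375 × 0.148 × 0.026 = 0.00032227
Normalizing constant = 0.005197615.
Largest term belongs to South, so South is most probable.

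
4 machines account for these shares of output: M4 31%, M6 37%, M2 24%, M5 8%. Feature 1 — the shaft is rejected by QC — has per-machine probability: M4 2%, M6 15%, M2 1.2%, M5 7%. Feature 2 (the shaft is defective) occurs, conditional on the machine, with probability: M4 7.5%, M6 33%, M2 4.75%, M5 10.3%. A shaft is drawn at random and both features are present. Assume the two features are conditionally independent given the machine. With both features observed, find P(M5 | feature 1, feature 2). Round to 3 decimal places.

0.030

Unnormalized posteriors (prior × likelihood):
  M4: 0.31 × 0.02 × 0.075 = 0.000465
  M6: 0.37 × 0.15 × 0.33 = 0.018315
  M2: 0.24 × 0.012 × 0.0475 = 0.0001368
  M5: 0.08 × 0.07 × 0.103 = 0.0005768
Total = 0.0194936.
P(M5 | evidence) = 0.0005768 / 0.0194936 ≈ 0.030.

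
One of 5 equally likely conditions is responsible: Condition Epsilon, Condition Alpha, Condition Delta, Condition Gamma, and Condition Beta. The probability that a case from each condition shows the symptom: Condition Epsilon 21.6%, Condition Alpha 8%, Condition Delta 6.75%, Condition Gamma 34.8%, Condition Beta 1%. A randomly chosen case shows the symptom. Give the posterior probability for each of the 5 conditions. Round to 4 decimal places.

Condition Epsilon 0.2994, Condition Alpha 0.1109, Condition Delta 0.0936, Condition Gamma 0.4823, Condition Beta 0.0139

Since the prior is uniform, the posterior is proportional to the likelihood:
  Condition Epsilon: 0.216
  Condition Alpha: 0.08
  Condition Delta: 0.0675
  Condition Gamma: 0.348
  Condition Beta: 0.01
Normalizing constant = 0.7215.
P(Condition Epsilon | symptomatic) = 0.216/0.7215 ≈ 0.2994
P(Condition Alpha | symptomatic) = 0.08/0.7215 ≈ 0.1109
P(Condition Delta | symptomatic) = 0.0675/0.7215 ≈ 0.0936
P(Condition Gamma | symptomatic) = 0.348/0.7215 ≈ 0.4823
P(Condition Beta | symptomatic) = 0.01/0.7215 ≈ 0.0139
(Check: 0.2994+0.1109+0.0936+0.4823+0.0139 = 1.0001.)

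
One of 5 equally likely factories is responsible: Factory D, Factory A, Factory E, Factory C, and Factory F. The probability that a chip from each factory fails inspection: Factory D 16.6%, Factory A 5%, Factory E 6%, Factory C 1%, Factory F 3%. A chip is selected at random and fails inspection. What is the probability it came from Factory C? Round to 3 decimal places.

With a uniform prior (1/5 each), posterior ∝ likelihood:
  Factory D: 0.166
  Factory A: 0.05
  Factory E: 0.06
  Factory C: 0.01
  Factory F: 0.03
Normalizing constant = 0.316.
P(Factory C | evidence) = 0.01 / 0.316 ≈ 0.032.

0.032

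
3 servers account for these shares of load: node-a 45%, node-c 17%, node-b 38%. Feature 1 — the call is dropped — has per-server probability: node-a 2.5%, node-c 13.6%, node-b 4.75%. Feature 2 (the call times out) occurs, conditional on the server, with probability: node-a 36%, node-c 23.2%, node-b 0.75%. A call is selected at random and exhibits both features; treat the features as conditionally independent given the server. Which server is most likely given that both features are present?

Unnormalized posteriors (prior × likelihood):
  node-a: 0.45 × 0.025 × 0.36 = 0.00405
  node-c: 0.17 × 0.136 × 0.232 = 0.00536384
  node-b: 0.38 × 0.0475 × 0.0075 = 0.000135375
Normalizing constant = 0.009549215.
Largest term belongs to node-c, so node-c is most probable.

node-c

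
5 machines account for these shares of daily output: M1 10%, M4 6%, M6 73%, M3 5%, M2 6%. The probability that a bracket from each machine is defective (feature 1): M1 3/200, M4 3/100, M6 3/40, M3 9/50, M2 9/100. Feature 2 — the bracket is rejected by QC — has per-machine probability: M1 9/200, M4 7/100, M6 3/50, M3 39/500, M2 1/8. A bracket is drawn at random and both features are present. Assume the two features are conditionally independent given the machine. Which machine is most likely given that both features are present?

Unnormalized posteriors (prior × likelihood):
  M1: 0.1 × 0.015 × 0.045 = 0.0000675
  M4: 0.06 × 0.03 × 0.07 = 0.000126
  M6: 0.73 × 0.075 × 0.06 = 0.003285
  M3: 0.05 × 0.18 × 0.078 = 0.000702
  M2: 0.06 × 0.09 × 0.125 = 0.000675
Normalizing constant = 0.0048555.
Largest term belongs to M6, so M6 is most probable.

M6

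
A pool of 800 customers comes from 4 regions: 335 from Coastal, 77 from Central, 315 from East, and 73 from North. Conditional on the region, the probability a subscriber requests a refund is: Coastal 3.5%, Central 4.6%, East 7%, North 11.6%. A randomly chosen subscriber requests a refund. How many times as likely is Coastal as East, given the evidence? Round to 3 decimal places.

0.532

Unnormalized posteriors (prior × likelihood):
  Coastal: 0.41875 × 0.035 = 0.01465625
  Central: 0.09625 × 0.046 = 0.0044275
  East: 0.39375 × 0.07 = 0.0275625
  North: 0.09125 × 0.116 = 0.010585
Total = 0.05723125.
The ratio is 0.01465625 / 0.0275625 (the normalizer cancels) = 0.532.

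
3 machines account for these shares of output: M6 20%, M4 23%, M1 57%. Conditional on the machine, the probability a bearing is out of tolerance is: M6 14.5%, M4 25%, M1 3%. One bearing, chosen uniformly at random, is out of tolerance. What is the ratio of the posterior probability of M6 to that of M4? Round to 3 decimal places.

0.504

Prior × likelihood for each hypothesis:
  M6: 0.2 × 0.145 = 0.029
  M4: 0.23 × 0.25 = 0.0575
  M1: 0.57 × 0.03 = 0.0171
Normalizing constant = 0.1036.
The ratio is 0.029 / 0.0575 (the normalizer cancels) = 0.504.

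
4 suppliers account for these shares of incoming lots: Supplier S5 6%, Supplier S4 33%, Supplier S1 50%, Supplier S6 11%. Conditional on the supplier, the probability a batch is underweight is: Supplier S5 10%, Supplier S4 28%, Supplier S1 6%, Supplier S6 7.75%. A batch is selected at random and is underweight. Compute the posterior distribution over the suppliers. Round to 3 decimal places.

Supplier S5 0.044, Supplier S4 0.675, Supplier S1 0.219, Supplier S6 0.062

Prior × likelihood for each hypothesis:
  Supplier S5: 0.06 × 0.1 = 0.006
  Supplier S4: 0.33 × 0.28 = 0.0924
  Supplier S1: 0.5 × 0.06 = 0.03
  Supplier S6: 0.11 × 0.0775 = 0.008525
Sum = 0.136925.
P(Supplier S5 | underweight) = 0.006/0.136925 ≈ 0.044
P(Supplier S4 | underweight) = 0.0924/0.136925 ≈ 0.675
P(Supplier S1 | underweight) = 0.03/0.136925 ≈ 0.219
P(Supplier S6 | underweight) = 0.008525/0.136925 ≈ 0.062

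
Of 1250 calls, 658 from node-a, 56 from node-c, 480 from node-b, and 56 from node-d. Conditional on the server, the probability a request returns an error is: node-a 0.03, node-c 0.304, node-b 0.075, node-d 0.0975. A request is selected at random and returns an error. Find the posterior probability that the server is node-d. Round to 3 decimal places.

0.070

Unnormalized posteriors (prior × likelihood):
  node-a: 0.5264 × 0.03 = 0.015792
  node-c: 0.0448 × 0.304 = 0.0136192
  node-b: 0.384 × 0.075 = 0.0288
  node-d: 0.0448 × 0.0975 = 0.004368
Total = 0.0625792.
P(node-d | evidence) = 0.004368 / 0.0625792 ≈ 0.070.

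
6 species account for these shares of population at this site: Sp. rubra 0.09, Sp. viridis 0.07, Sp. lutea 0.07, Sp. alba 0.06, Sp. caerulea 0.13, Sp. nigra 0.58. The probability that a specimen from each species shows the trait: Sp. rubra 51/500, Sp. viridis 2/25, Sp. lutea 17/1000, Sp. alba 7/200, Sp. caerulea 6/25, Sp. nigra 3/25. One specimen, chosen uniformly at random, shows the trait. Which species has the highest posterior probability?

Unnormalized posteriors (prior × likelihood):
  Sp. rubra: 0.09 × 0.102 = 0.00918
  Sp. viridis: 0.07 × 0.08 = 0.0056
  Sp. lutea: 0.07 × 0.017 = 0.00119
  Sp. alba: 0.06 × 0.035 = 0.0021
  Sp. caerulea: 0.13 × 0.24 = 0.0312
  Sp. nigra: 0.58 × 0.12 = 0.0696
Normalizing constant = 0.11887.
Largest term belongs to Sp. nigra, so Sp. nigra is most probable.

Sp. nigra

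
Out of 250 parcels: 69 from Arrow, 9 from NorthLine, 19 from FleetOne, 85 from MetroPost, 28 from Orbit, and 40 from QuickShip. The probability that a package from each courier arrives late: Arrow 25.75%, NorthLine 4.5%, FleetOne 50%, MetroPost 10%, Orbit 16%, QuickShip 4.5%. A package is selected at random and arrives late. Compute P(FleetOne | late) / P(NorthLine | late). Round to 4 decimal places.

23.4568

Prior × likelihood for each hypothesis:
  Arrow: 0.276 × 0.2575 = 0.07107
  NorthLine: 0.036 × 0.045 = 0.00162
  FleetOne: 0.076 × 0.5 = 0.038
  MetroPost: 0.34 × 0.1 = 0.034
  Orbit: 0.112 × 0.16 = 0.01792
  QuickShip: 0.16 × 0.045 = 0.0072
Sum = 0.16981.
The ratio is 0.038 / 0.00162 (the normalizer cancels) = 23.4568.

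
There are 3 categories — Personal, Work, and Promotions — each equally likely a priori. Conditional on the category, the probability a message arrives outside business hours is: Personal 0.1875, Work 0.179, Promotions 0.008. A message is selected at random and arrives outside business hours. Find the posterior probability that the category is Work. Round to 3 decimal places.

0.478

With a uniform prior (1/3 each), posterior ∝ likelihood:
  Personal: 0.1875
  Work: 0.179
  Promotions: 0.008
Normalizing constant = 0.3745.
P(Work | evidence) = 0.179 / 0.3745 ≈ 0.478.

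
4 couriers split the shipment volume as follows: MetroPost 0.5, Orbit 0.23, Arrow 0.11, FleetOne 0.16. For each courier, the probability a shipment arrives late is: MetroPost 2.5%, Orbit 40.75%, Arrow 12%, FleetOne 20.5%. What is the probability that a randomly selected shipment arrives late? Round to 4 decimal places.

0.1522

By Bayes' rule, posterior ∝ prior × likelihood:
  MetroPost: 0.5 × 0.025 = 0.0125
  Orbit: 0.23 × 0.4075 = 0.093725
  Arrow: 0.11 × 0.12 = 0.0132
  FleetOne: 0.16 × 0.205 = 0.0328
P(late) = 0.0125 + 0.093725 + 0.0132 + 0.0328 = 0.152225 → 0.1522.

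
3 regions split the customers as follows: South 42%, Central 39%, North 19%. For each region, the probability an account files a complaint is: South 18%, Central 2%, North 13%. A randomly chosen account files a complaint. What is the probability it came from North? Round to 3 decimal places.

Prior × likelihood for each hypothesis:
  South: 0.42 × 0.18 = 0.0756
  Central: 0.39 × 0.02 = 0.0078
  North: 0.19 × 0.13 = 0.0247
Normalizing constant = 0.1081.
P(North | evidence) = 0.0247 / 0.1081 ≈ 0.228.

0.228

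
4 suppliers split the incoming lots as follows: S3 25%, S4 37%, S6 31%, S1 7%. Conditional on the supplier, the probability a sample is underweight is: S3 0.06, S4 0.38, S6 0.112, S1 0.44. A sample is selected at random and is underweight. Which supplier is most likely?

S4

Unnormalized posteriors (prior × likelihood):
  S3: 0.25 × 0.06 = 0.015
  S4: 0.37 × 0.38 = 0.1406
  S6: 0.31 × 0.112 = 0.03472
  S1: 0.07 × 0.44 = 0.0308
Normalizing constant = 0.22112.
Largest term belongs to S4, so S4 is most probable.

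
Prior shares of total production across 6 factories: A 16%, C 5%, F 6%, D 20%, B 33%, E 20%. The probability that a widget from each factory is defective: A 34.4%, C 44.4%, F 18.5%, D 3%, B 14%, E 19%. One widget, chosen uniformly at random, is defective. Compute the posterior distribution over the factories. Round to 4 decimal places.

A 0.3083, C 0.1243, F 0.0622, D 0.0336, B 0.2588, E 0.2128

Unnormalized posteriors (prior × likelihood):
  A: 0.16 × 0.344 = 0.05504
  C: 0.05 × 0.444 = 0.0222
  F: 0.06 × 0.185 = 0.0111
  D: 0.2 × 0.03 = 0.006
  B: 0.33 × 0.14 = 0.0462
  E: 0.2 × 0.19 = 0.038
Sum = 0.17854.
P(A | defective) = 0.05504/0.17854 ≈ 0.3083
P(C | defective) = 0.0222/0.17854 ≈ 0.1243
P(F | defective) = 0.0111/0.17854 ≈ 0.0622
P(D | defective) = 0.006/0.17854 ≈ 0.0336
P(B | defective) = 0.0462/0.17854 ≈ 0.2588
P(E | defective) = 0.038/0.17854 ≈ 0.2128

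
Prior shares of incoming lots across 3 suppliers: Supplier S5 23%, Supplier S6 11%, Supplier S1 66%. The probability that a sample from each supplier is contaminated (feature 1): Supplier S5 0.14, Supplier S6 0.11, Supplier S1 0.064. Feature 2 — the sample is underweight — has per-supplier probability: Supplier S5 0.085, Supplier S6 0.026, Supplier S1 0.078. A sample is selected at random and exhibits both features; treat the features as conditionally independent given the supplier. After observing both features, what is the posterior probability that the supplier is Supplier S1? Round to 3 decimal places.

Compute prior × likelihood for every hypothesis:
  Supplier S5: 0.23 × 0.14 × 0.085 = 0.002737
  Supplier S6: 0.11 × 0.11 × 0.026 = 0.0003146
  Supplier S1: 0.66 × 0.064 × 0.078 = 0.00329472
Total = 0.00634632.
P(Supplier S1 | evidence) = 0.00329472 / 0.00634632 ≈ 0.519.

0.519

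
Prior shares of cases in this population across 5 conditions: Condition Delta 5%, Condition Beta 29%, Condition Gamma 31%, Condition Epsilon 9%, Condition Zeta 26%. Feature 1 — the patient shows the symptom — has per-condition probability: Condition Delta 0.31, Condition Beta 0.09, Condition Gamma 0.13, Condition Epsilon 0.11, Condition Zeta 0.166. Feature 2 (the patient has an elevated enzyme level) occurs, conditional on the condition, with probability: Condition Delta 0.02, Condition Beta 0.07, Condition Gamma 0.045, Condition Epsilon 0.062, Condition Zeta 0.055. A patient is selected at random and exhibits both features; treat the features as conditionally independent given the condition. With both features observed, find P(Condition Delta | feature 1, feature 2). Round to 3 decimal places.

0.045

Prior × likelihood for each hypothesis:
  Condition Delta: 0.05 × 0.31 × 0.02 = 0.00031
  Condition Beta: 0.29 × 0.09 × 0.07 = 0.001827
  Condition Gamma: 0.31 × 0.13 × 0.045 = 0.0018135
  Condition Epsilon: 0.09 × 0.11 × 0.062 = 0.0006138
  Condition Zeta: 0.26 × 0.166 × 0.055 = 0.0023738
Normalizing constant = 0.0069381.
P(Condition Delta | evidence) = 0.00031 / 0.0069381 ≈ 0.045.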